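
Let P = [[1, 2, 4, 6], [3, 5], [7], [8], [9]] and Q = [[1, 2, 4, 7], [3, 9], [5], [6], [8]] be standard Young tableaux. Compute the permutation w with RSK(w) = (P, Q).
Reverse the RSK construction: for i from n down to 1, find the cell of Q containing i, remove the entry at that cell from P, and reverse-bump it up through P; the value ejected from row 1 is w(i).

Step i=9: Q has 9 at row 2, column 2; remove 5 from row 2 of P and reverse-bump: 5 enters row 1 and ejects 4. So w(9) = 4. P is now [[1, 2, 5, 6], [3], [7], [8], [9]].
Step i=8: Q has 8 at row 5, column 1; remove 9 from row 5 of P and reverse-bump: 9 enters row 4 and ejects 8; 8 enters row 3 and ejects 7; 7 enters row 2 and ejects 3; 3 enters row 1 and ejects 2. So w(8) = 2. P is now [[1, 3, 5, 6], [7], [8], [9]].
Step i=7: Q has 7 at row 1, column 4; remove that cell from P, ejecting 6. So w(7) = 6. P is now [[1, 3, 5], [7], [8], [9]].
Step i=6: Q has 6 at row 4, column 1; remove 9 from row 4 of P and reverse-bump: 9 enters row 3 and ejects 8; 8 enters row 2 and ejects 7; 7 enters row 1 and ejects 5. So w(6) = 5. P is now [[1, 3, 7], [8], [9]].
Step i=5: Q has 5 at row 3, column 1; remove 9 from row 3 of P and reverse-bump: 9 enters row 2 and ejects 8; 8 enters row 1 and ejects 7. So w(5) = 7. P is now [[1, 3, 8], [9]].
Step i=4: Q has 4 at row 1, column 3; remove that cell from P, ejecting 8. So w(4) = 8. P is now [[1, 3], [9]].
Step i=3: Q has 3 at row 2, column 1; remove 9 from row 2 of P and reverse-bump: 9 enters row 1 and ejects 3. So w(3) = 3. P is now [[1, 9]].
Step i=2: Q has 2 at row 1, column 2; remove that cell from P, ejecting 9. So w(2) = 9. P is now [[1]].
Step i=1: Q has 1 at row 1, column 1; remove that cell from P, ejecting 1. So w(1) = 1. P is now [].

So w = 1 9 3 8 7 5 6 2 4.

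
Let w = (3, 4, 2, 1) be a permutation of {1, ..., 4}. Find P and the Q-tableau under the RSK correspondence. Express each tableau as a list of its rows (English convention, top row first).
P = [[1, 4], [2], [3]], Q = [[1, 2], [3], [4]]

Insert each entry of the permutation into P by Schensted row insertion, recording in Q the position of each new cell.

Insert 3: appended to row 1. P = [[3]].
Insert 4: appended to row 1. P = [[3, 4]].
Insert 2: 2 bumps 3 from row 1; 3 starts row 2. P = [[2, 4], [3]].
Insert 1: 1 bumps 2 from row 1; 2 bumps 3 from row 2; 3 starts row 3. P = [[1, 4], [2], [3]].

So P = [[1, 4], [2], [3]], Q = [[1, 2], [3], [4]].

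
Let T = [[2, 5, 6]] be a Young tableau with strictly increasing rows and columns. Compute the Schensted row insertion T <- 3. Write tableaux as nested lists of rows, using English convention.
[[2, 3, 6], [5]]

In row 1, 3 replaces 5 (the leftmost entry greater than 3); 5 is bumped to row 2. 5 starts a new row 2. The new tableau is [[2, 3, 6], [5]].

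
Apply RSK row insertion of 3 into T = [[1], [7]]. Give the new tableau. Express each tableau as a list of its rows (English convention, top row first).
3 is larger than every entry of row 1, so it is appended to row 1. The new tableau is [[1, 3], [7]].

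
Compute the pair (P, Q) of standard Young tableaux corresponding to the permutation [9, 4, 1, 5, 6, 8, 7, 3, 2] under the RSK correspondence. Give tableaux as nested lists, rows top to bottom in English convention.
P = [[1, 2, 6, 7], [3, 5], [4], [8], [9]], Q = [[1, 4, 5, 6], [2, 7], [3], [8], [9]]

Insert each entry of the permutation into P by Schensted row insertion, recording in Q the position of each new cell.

Insert 9: appended to row 1. P = [[9]], Q = [[1]].
Insert 4: 4 bumps 9 from row 1; 9 starts row 2. P = [[4], [9]], Q = [[1], [2]].
Insert 1: 1 bumps 4 from row 1; 4 bumps 9 from row 2; 9 starts row 3. P = [[1], [4], [9]], Q = [[1], [2], [3]].
Insert 5: appended to row 1. P = [[1, 5], [4], [9]], Q = [[1, 4], [2], [3]].
Insert 6: appended to row 1. P = [[1, 5, 6], [4], [9]], Q = [[1, 4, 5], [2], [3]].
Insert 8: appended to row 1. P = [[1, 5, 6, 8], [4], [9]], Q = [[1, 4, 5, 6], [2], [3]].
Insert 7: 7 bumps 8 from row 1; 8 appends to row 2. P = [[1, 5, 6, 7], [4, 8], [9]], Q = [[1, 4, 5, 6], [2, 7], [3]].
Insert 3: 3 bumps 5 from row 1; 5 bumps 8 from row 2; 8 bumps 9 from row 3; 9 starts row 4. P = [[1, 3, 6, 7], [4, 5], [8], [9]], Q = [[1, 4, 5, 6], [2, 7], [3], [8]].
Insert 2: 2 bumps 3 from row 1; 3 bumps 4 from row 2; 4 bumps 8 from row 3; 8 bumps 9 from row 4; 9 starts row 5. P = [[1, 2, 6, 7], [3, 5], [4], [8], [9]], Q = [[1, 4, 5, 6], [2, 7], [3], [8], [9]].

So P = [[1, 2, 6, 7], [3, 5], [4], [8], [9]], Q = [[1, 4, 5, 6], [2, 7], [3], [8], [9]].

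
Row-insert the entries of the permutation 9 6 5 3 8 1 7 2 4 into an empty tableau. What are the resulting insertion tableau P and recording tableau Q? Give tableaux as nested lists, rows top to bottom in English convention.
Insert each entry of the permutation into P by Schensted row insertion, recording in Q the position of each new cell.

Insert 9: appended to row 1. P = [[9]].
Insert 6: 6 bumps 9 from row 1; 9 starts row 2. P = [[6], [9]].
Insert 5: 5 bumps 6 from row 1; 6 bumps 9 from row 2; 9 starts row 3. P = [[5], [6], [9]].
Insert 3: 3 bumps 5 from row 1; 5 bumps 6 from row 2; 6 bumps 9 from row 3; 9 starts row 4. P = [[3], [5], [6], [9]].
Insert 8: appended to row 1. P = [[3, 8], [5], [6], [9]].
Insert 1: 1 bumps 3 from row 1; 3 bumps 5 from row 2; 5 bumps 6 from row 3; 6 bumps 9 from row 4; 9 starts row 5. P = [[1, 8], [3], [5], [6], [9]].
Insert 7: 7 bumps 8 from row 1; 8 appends to row 2. P = [[1, 7], [3, 8], [5], [6], [9]].
Insert 2: 2 bumps 7 from row 1; 7 bumps 8 from row 2; 8 appends to row 3. P = [[1, 2], [3, 7], [5, 8], [6], [9]].
Insert 4: appended to row 1. P = [[1, 2, 4], [3, 7], [5, 8], [6], [9]].

So P = [[1, 2, 4], [3, 7], [5, 8], [6], [9]], Q = [[1, 5, 9], [2, 7], [3, 8], [4], [6]].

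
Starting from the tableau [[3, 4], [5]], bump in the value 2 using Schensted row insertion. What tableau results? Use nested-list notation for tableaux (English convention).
[[2, 4], [3], [5]]

In row 1, 2 replaces 3 (the leftmost entry greater than 2); 3 is bumped to row 2. In row 2, 3 replaces 5 (the leftmost entry greater than 3); 5 is bumped to row 3. 5 starts a new row 3. The new tableau is [[2, 4], [3], [5]].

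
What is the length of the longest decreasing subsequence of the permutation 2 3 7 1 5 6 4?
3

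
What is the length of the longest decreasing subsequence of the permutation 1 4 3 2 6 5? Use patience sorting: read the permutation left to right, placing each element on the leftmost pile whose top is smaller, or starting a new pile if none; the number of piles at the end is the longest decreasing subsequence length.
3

1: new pile. tops = [1]
4: onto pile 1 (replacing 1). tops = [4]
3: new pile. tops = [4, 3]
2: new pile. tops = [4, 3, 2]
6: onto pile 1 (replacing 4). tops = [6, 3, 2]
5: onto pile 2 (replacing 3). tops = [6, 5, 2]

3 piles, so the longest decreasing subsequence has length 3.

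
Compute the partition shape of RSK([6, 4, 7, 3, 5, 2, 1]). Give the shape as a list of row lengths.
[2, 2, 1, 1, 1]

RSK row insertion gives P = [[1, 5], [2, 7], [3], [4], [6]], which has shape [2, 2, 1, 1, 1].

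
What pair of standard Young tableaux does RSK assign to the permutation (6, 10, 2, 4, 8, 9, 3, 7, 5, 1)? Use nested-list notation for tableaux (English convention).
Insert each entry of the permutation into P by Schensted row insertion, recording in Q the position of each new cell.

After inserting 6: P = [[6]].
After inserting 10: P = [[6, 10]].
After inserting 2: P = [[2, 10], [6]].
After inserting 4: P = [[2, 4], [6, 10]].
After inserting 8: P = [[2, 4, 8], [6, 10]].
After inserting 9: P = [[2, 4, 8, 9], [6, 10]].
After inserting 3: P = [[2, 3, 8, 9], [4, 10], [6]].
After inserting 7: P = [[2, 3, 7, 9], [4, 8], [6, 10]].
After inserting 5: P = [[2, 3, 5, 9], [4, 7], [6, 8], [10]].
After inserting 1: P = [[1, 3, 5, 9], [2, 7], [4, 8], [6], [10]].

So P = [[1, 3, 5, 9], [2, 7], [4, 8], [6], [10]], Q = [[1, 2, 5, 6], [3, 4], [7, 8], [9], [10]].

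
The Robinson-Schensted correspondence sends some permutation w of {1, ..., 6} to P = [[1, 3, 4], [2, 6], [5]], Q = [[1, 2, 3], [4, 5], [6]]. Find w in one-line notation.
2 5 6 3 4 1

Reverse the RSK construction: for i from n down to 1, find the cell of Q containing i, remove the entry at that cell from P, and reverse-bump it up through P; the value ejected from row 1 is w(i).

Step i=6: Q has 6 at row 3, column 1; remove 5 from row 3 of P and reverse-bump: 5 enters row 2 and ejects 2; 2 enters row 1 and ejects 1. So w(6) = 1. P is now [[2, 3, 4], [5, 6]].
Step i=5: Q has 5 at row 2, column 2; remove 6 from row 2 of P and reverse-bump: 6 enters row 1 and ejects 4. So w(5) = 4. P is now [[2, 3, 6], [5]].
Step i=4: Q has 4 at row 2, column 1; remove 5 from row 2 of P and reverse-bump: 5 enters row 1 and ejects 3. So w(4) = 3. P is now [[2, 5, 6]].
Step i=3: Q has 3 at row 1, column 3; remove that cell from P, ejecting 6. So w(3) = 6. P is now [[2, 5]].
Step i=2: Q has 2 at row 1, column 2; remove that cell from P, ejecting 5. So w(2) = 5. P is now [[2]].
Step i=1: Q has 1 at row 1, column 1; remove that cell from P, ejecting 2. So w(1) = 2. P is now [].

So w = 2 5 6 3 4 1.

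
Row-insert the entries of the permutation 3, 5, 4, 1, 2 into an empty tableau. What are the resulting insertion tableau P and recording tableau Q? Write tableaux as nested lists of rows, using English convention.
Insert each entry of the permutation into P by Schensted row insertion, recording in Q the position of each new cell.

Insert 3: appended to row 1. P = [[3]], Q = [[1]].
Insert 5: appended to row 1. P = [[3, 5]], Q = [[1, 2]].
Insert 4: 4 bumps 5 from row 1; 5 starts row 2. P = [[3, 4], [5]], Q = [[1, 2], [3]].
Insert 1: 1 bumps 3 from row 1; 3 bumps 5 from row 2; 5 starts row 3. P = [[1, 4], [3], [5]], Q = [[1, 2], [3], [4]].
Insert 2: 2 bumps 4 from row 1; 4 appends to row 2. P = [[1, 2], [3, 4], [5]], Q = [[1, 2], [3, 5], [4]].

So P = [[1, 2], [3, 4], [5]], Q = [[1, 2], [3, 5], [4]].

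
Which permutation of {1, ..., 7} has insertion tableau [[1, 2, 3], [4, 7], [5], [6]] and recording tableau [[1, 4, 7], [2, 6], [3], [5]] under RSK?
Reverse the RSK construction: for i from n down to 1, find the cell of Q containing i, remove the entry at that cell from P, and reverse-bump it up through P; the value ejected from row 1 is w(i).

Step i=7: Q has 7 at row 1, column 3; remove that cell from P, ejecting 3. So w(7) = 3. P is now [[1, 2], [4, 7], [5], [6]].
Step i=6: Q has 6 at row 2, column 2; remove 7 from row 2 of P and reverse-bump: 7 enters row 1 and ejects 2. So w(6) = 2. P is now [[1, 7], [4], [5], [6]].
Step i=5: Q has 5 at row 4, column 1; remove 6 from row 4 of P and reverse-bump: 6 enters row 3 and ejects 5; 5 enters row 2 and ejects 4; 4 enters row 1 and ejects 1. So w(5) = 1. P is now [[4, 7], [5], [6]].
Step i=4: Q has 4 at row 1, column 2; remove that cell from P, ejecting 7. So w(4) = 7. P is now [[4], [5], [6]].
Step i=3: Q has 3 at row 3, column 1; remove 6 from row 3 of P and reverse-bump: 6 enters row 2 and ejects 5; 5 enters row 1 and ejects 4. So w(3) = 4. P is now [[5], [6]].
Step i=2: Q has 2 at row 2, column 1; remove 6 from row 2 of P and reverse-bump: 6 enters row 1 and ejects 5. So w(2) = 5. P is now [[6]].
Step i=1: Q has 1 at row 1, column 1; remove that cell from P, ejecting 6. So w(1) = 6. P is now [].

So w = 6 5 4 7 1 2 3.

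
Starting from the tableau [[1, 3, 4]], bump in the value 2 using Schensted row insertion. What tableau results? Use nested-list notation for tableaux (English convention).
In row 1, 2 replaces 3 (the leftmost entry greater than 2); 3 is bumped to row 2. 3 starts a new row 2. The new tableau is [[1, 2, 4], [3]].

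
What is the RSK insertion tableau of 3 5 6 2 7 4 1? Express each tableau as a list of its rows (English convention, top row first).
P = [[1, 4, 6, 7], [2, 5], [3]]

Insert 3: appended to row 1. P = [[3]].
Insert 5: appended to row 1. P = [[3, 5]].
Insert 6: appended to row 1. P = [[3, 5, 6]].
Insert 2: 2 bumps 3 from row 1; 3 starts row 2. P = [[2, 5, 6], [3]].
Insert 7: appended to row 1. P = [[2, 5, 6, 7], [3]].
Insert 4: 4 bumps 5 from row 1; 5 appends to row 2. P = [[2, 4, 6, 7], [3, 5]].
Insert 1: 1 bumps 2 from row 1; 2 bumps 3 from row 2; 3 starts row 3. P = [[1, 4, 6, 7], [2, 5], [3]].

So P = [[1, 4, 6, 7], [2, 5], [3]].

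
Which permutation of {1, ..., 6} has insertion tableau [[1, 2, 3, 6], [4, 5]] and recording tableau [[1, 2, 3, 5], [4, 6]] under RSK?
Reverse the RSK construction: for i from n down to 1, find the cell of Q containing i, remove the entry at that cell from P, and reverse-bump it up through P; the value ejected from row 1 is w(i).

Step i=6: Q has 6 at row 2, column 2; remove 5 from row 2 of P and reverse-bump: 5 enters row 1 and ejects 3. So w(6) = 3. P is now [[1, 2, 5, 6], [4]].
Step i=5: Q has 5 at row 1, column 4; remove that cell from P, ejecting 6. So w(5) = 6. P is now [[1, 2, 5], [4]].
Step i=4: Q has 4 at row 2, column 1; remove 4 from row 2 of P and reverse-bump: 4 enters row 1 and ejects 2. So w(4) = 2. P is now [[1, 4, 5]].
Step i=3: Q has 3 at row 1, column 3; remove that cell from P, ejecting 5. So w(3) = 5. P is now [[1, 4]].
Step i=2: Q has 2 at row 1, column 2; remove that cell from P, ejecting 4. So w(2) = 4. P is now [[1]].
Step i=1: Q has 1 at row 1, column 1; remove that cell from P, ejecting 1. So w(1) = 1. P is now [].

So w = 1 4 5 2 6 3.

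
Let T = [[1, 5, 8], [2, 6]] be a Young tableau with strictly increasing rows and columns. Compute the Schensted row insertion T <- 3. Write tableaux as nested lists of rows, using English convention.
In row 1, 3 replaces 5 (the leftmost entry greater than 3); 5 is bumped to row 2. In row 2, 5 replaces 6 (the leftmost entry greater than 5); 6 is bumped to row 3. 6 starts a new row 3. The new tableau is [[1, 3, 8], [2, 5], [6]].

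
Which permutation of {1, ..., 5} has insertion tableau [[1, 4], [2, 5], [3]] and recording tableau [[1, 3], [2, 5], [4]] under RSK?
3 2 5 1 4

Reverse the RSK construction: for i from n down to 1, find the cell of Q containing i, remove the entry at that cell from P, and reverse-bump it up through P; the value ejected from row 1 is w(i).

Step i=5: Q has 5 at row 2, column 2; remove 5 from row 2 of P and reverse-bump: 5 enters row 1 and ejects 4. So w(5) = 4. P is now [[1, 5], [2], [3]].
Step i=4: Q has 4 at row 3, column 1; remove 3 from row 3 of P and reverse-bump: 3 enters row 2 and ejects 2; 2 enters row 1 and ejects 1. So w(4) = 1. P is now [[2, 5], [3]].
Step i=3: Q has 3 at row 1, column 2; remove that cell from P, ejecting 5. So w(3) = 5. P is now [[2], [3]].
Step i=2: Q has 2 at row 2, column 1; remove 3 from row 2 of P and reverse-bump: 3 enters row 1 and ejects 2. So w(2) = 2. P is now [[3]].
Step i=1: Q has 1 at row 1, column 1; remove that cell from P, ejecting 3. So w(1) = 3. P is now [].

So w = 3 2 5 1 4.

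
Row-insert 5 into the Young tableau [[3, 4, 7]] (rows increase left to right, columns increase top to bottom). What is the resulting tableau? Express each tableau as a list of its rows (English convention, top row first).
[[3, 4, 5], [7]]

In row 1, 5 replaces 7 (the leftmost entry greater than 5); 7 is bumped to row 2. 7 starts a new row 2. The new tableau is [[3, 4, 5], [7]].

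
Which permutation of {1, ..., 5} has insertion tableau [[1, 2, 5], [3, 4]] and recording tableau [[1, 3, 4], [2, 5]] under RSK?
Reverse the RSK construction: for i from n down to 1, find the cell of Q containing i, remove the entry at that cell from P, and reverse-bump it up through P; the value ejected from row 1 is w(i).

Step i=5: Q has 5 at row 2, column 2; remove 4 from row 2 of P and reverse-bump: 4 enters row 1 and ejects 2. So w(5) = 2. P is now [[1, 4, 5], [3]].
Step i=4: Q has 4 at row 1, column 3; remove that cell from P, ejecting 5. So w(4) = 5. P is now [[1, 4], [3]].
Step i=3: Q has 3 at row 1, column 2; remove that cell from P, ejecting 4. So w(3) = 4. P is now [[1], [3]].
Step i=2: Q has 2 at row 2, column 1; remove 3 from row 2 of P and reverse-bump: 3 enters row 1 and ejects 1. So w(2) = 1. P is now [[3]].
Step i=1: Q has 1 at row 1, column 1; remove that cell from P, ejecting 3. So w(1) = 3. P is now [].

So w = 3 1 4 5 2.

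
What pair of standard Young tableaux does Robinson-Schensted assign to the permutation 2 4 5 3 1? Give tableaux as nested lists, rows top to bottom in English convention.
Insert each entry of the permutation into P by Schensted row insertion, recording in Q the position of each new cell.

Insert 2: appended to row 1. P = [[2]].
Insert 4: appended to row 1. P = [[2, 4]].
Insert 5: appended to row 1. P = [[2, 4, 5]].
Insert 3: 3 bumps 4 from row 1; 4 starts row 2. P = [[2, 3, 5], [4]].
Insert 1: 1 bumps 2 from row 1; 2 bumps 4 from row 2; 4 starts row 3. P = [[1, 3, 5], [2], [4]].

So P = [[1, 3, 5], [2], [4]], Q = [[1, 2, 3], [4], [5]].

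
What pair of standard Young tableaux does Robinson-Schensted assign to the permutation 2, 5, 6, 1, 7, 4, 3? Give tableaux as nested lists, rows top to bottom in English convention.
P = [[1, 3, 6, 7], [2, 4], [5]], Q = [[1, 2, 3, 5], [4, 6], [7]]

Insert each entry of the permutation into P by Schensted row insertion, recording in Q the position of each new cell.

Insert 2: appended to row 1. P = [[2]].
Insert 5: appended to row 1. P = [[2, 5]].
Insert 6: appended to row 1. P = [[2, 5, 6]].
Insert 1: 1 bumps 2 from row 1; 2 starts row 2. P = [[1, 5, 6], [2]].
Insert 7: appended to row 1. P = [[1, 5, 6, 7], [2]].
Insert 4: 4 bumps 5 from row 1; 5 appends to row 2. P = [[1, 4, 6, 7], [2, 5]].
Insert 3: 3 bumps 4 from row 1; 4 bumps 5 from row 2; 5 starts row 3. P = [[1, 3, 6, 7], [2, 4], [5]].

So P = [[1, 3, 6, 7], [2, 4], [5]], Q = [[1, 2, 3, 5], [4, 6], [7]].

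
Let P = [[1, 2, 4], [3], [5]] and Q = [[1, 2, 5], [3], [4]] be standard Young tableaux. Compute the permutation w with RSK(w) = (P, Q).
1 5 3 2 4

Reverse the RSK construction: for i from n down to 1, find the cell of Q containing i, remove the entry at that cell from P, and reverse-bump it up through P; the value ejected from row 1 is w(i).

Step i=5: Q has 5 at row 1, column 3; remove that cell from P, ejecting 4. So w(5) = 4. P is now [[1, 2], [3], [5]].
Step i=4: Q has 4 at row 3, column 1; remove 5 from row 3 of P and reverse-bump: 5 enters row 2 and ejects 3; 3 enters row 1 and ejects 2. So w(4) = 2. P is now [[1, 3], [5]].
Step i=3: Q has 3 at row 2, column 1; remove 5 from row 2 of P and reverse-bump: 5 enters row 1 and ejects 3. So w(3) = 3. P is now [[1, 5]].
Step i=2: Q has 2 at row 1, column 2; remove that cell from P, ejecting 5. So w(2) = 5. P is now [[1]].
Step i=1: Q has 1 at row 1, column 1; remove that cell from P, ejecting 1. So w(1) = 1. P is now [].

So w = 1 5 3 2 4.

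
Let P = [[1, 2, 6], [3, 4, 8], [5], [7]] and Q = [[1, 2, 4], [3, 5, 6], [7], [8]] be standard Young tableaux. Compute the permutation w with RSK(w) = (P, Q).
3 7 1 8 5 6 4 2

Reverse the RSK construction: for i from n down to 1, find the cell of Q containing i, remove the entry at that cell from P, and reverse-bump it up through P; the value ejected from row 1 is w(i).

Step i=8: Q has 8 at row 4, column 1; remove 7 from row 4 of P and reverse-bump: 7 enters row 3 and ejects 5; 5 enters row 2 and ejects 4; 4 enters row 1 and ejects 2. So w(8) = 2. P is now [[1, 4, 6], [3, 5, 8], [7]].
Step i=7: Q has 7 at row 3, column 1; remove 7 from row 3 of P and reverse-bump: 7 enters row 2 and ejects 5; 5 enters row 1 and ejects 4. So w(7) = 4. P is now [[1, 5, 6], [3, 7, 8]].
Step i=6: Q has 6 at row 2, column 3; remove 8 from row 2 of P and reverse-bump: 8 enters row 1 and ejects 6. So w(6) = 6. P is now [[1, 5, 8], [3, 7]].
Step i=5: Q has 5 at row 2, column 2; remove 7 from row 2 of P and reverse-bump: 7 enters row 1 and ejects 5. So w(5) = 5. P is now [[1, 7, 8], [3]].
Step i=4: Q has 4 at row 1, column 3; remove that cell from P, ejecting 8. So w(4) = 8. P is now [[1, 7], [3]].
Step i=3: Q has 3 at row 2, column 1; remove 3 from row 2 of P and reverse-bump: 3 enters row 1 and ejects 1. So w(3) = 1. P is now [[3, 7]].
Step i=2: Q has 2 at row 1, column 2; remove that cell from P, ejecting 7. So w(2) = 7. P is now [[3]].
Step i=1: Q has 1 at row 1, column 1; remove that cell from P, ejecting 3. So w(1) = 3. P is now [].

So w = 3 7 1 8 5 6 4 2.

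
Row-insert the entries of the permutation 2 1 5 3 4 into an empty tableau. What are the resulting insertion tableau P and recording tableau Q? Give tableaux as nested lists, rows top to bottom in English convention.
P = [[1, 3, 4], [2, 5]], Q = [[1, 3, 5], [2, 4]]

Insert each entry of the permutation into P by Schensted row insertion, recording in Q the position of each new cell.

Insert 2: appended to row 1. P = [[2]].
Insert 1: 1 bumps 2 from row 1; 2 starts row 2. P = [[1], [2]].
Insert 5: appended to row 1. P = [[1, 5], [2]].
Insert 3: 3 bumps 5 from row 1; 5 appends to row 2. P = [[1, 3], [2, 5]].
Insert 4: appended to row 1. P = [[1, 3, 4], [2, 5]].

So P = [[1, 3, 4], [2, 5]], Q = [[1, 3, 5], [2, 4]].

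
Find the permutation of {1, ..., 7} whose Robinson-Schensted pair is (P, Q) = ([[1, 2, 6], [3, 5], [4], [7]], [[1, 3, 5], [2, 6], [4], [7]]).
Reverse the RSK construction: for i from n down to 1, find the cell of Q containing i, remove the entry at that cell from P, and reverse-bump it up through P; the value ejected from row 1 is w(i).

Step i=7: Q has 7 at row 4, column 1; remove 7 from row 4 of P and reverse-bump: 7 enters row 3 and ejects 4; 4 enters row 2 and ejects 3; 3 enters row 1 and ejects 2. So w(7) = 2. P is now [[1, 3, 6], [4, 5], [7]].
Step i=6: Q has 6 at row 2, column 2; remove 5 from row 2 of P and reverse-bump: 5 enters row 1 and ejects 3. So w(6) = 3. P is now [[1, 5, 6], [4], [7]].
Step i=5: Q has 5 at row 1, column 3; remove that cell from P, ejecting 6. So w(5) = 6. P is now [[1, 5], [4], [7]].
Step i=4: Q has 4 at row 3, column 1; remove 7 from row 3 of P and reverse-bump: 7 enters row 2 and ejects 4; 4 enters row 1 and ejects 1. So w(4) = 1. P is now [[4, 5], [7]].
Step i=3: Q has 3 at row 1, column 2; remove that cell from P, ejecting 5. So w(3) = 5. P is now [[4], [7]].
Step i=2: Q has 2 at row 2, column 1; remove 7 from row 2 of P and reverse-bump: 7 enters row 1 and ejects 4. So w(2) = 4. P is now [[7]].
Step i=1: Q has 1 at row 1, column 1; remove that cell from P, ejecting 7. So w(1) = 7. P is now [].

So w = 7 4 5 1 6 3 2.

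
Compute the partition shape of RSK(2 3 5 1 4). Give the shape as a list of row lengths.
Row-insert each entry into an empty tableau.

After inserting 2: P = [[2]].
After inserting 3: P = [[2, 3]].
After inserting 5: P = [[2, 3, 5]].
After inserting 1: P = [[1, 3, 5], [2]].
After inserting 4: P = [[1, 3, 4], [2, 5]].

The final insertion tableau P = [[1, 3, 4], [2, 5]] has shape [3, 2].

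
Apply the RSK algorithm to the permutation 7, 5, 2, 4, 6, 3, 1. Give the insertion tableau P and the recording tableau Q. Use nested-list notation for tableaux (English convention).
Insert each entry of the permutation into P by Schensted row insertion, recording in Q the position of each new cell.

After inserting 7: P = [[7]].
After inserting 5: P = [[5], [7]].
After inserting 2: P = [[2], [5], [7]].
After inserting 4: P = [[2, 4], [5], [7]].
After inserting 6: P = [[2, 4, 6], [5], [7]].
After inserting 3: P = [[2, 3, 6], [4], [5], [7]].
After inserting 1: P = [[1, 3, 6], [2], [4], [5], [7]].

So P = [[1, 3, 6], [2], [4], [5], [7]], Q = [[1, 4, 5], [2], [3], [6], [7]].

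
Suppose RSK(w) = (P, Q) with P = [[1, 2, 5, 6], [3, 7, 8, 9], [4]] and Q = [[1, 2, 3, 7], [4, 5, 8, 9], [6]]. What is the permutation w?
Reverse the RSK construction: for i from n down to 1, find the cell of Q containing i, remove the entry at that cell from P, and reverse-bump it up through P; the value ejected from row 1 is w(i).

Step i=9: Q has 9 at row 2, column 4; remove 9 from row 2 of P and reverse-bump: 9 enters row 1 and ejects 6. So w(9) = 6. P is now [[1, 2, 5, 9], [3, 7, 8], [4]].
Step i=8: Q has 8 at row 2, column 3; remove 8 from row 2 of P and reverse-bump: 8 enters row 1 and ejects 5. So w(8) = 5. P is now [[1, 2, 8, 9], [3, 7], [4]].
Step i=7: Q has 7 at row 1, column 4; remove that cell from P, ejecting 9. So w(7) = 9. P is now [[1, 2, 8], [3, 7], [4]].
Step i=6: Q has 6 at row 3, column 1; remove 4 from row 3 of P and reverse-bump: 4 enters row 2 and ejects 3; 3 enters row 1 and ejects 2. So w(6) = 2. P is now [[1, 3, 8], [4, 7]].
Step i=5: Q has 5 at row 2, column 2; remove 7 from row 2 of P and reverse-bump: 7 enters row 1 and ejects 3. So w(5) = 3. P is now [[1, 7, 8], [4]].
Step i=4: Q has 4 at row 2, column 1; remove 4 from row 2 of P and reverse-bump: 4 enters row 1 and ejects 1. So w(4) = 1. P is now [[4, 7, 8]].
Step i=3: Q has 3 at row 1, column 3; remove that cell from P, ejecting 8. So w(3) = 8. P is now [[4, 7]].
Step i=2: Q has 2 at row 1, column 2; remove that cell from P, ejecting 7. So w(2) = 7. P is now [[4]].
Step i=1: Q has 1 at row 1, column 1; remove that cell from P, ejecting 4. So w(1) = 4. P is now [].

So w = 4 7 8 1 3 2 9 5 6.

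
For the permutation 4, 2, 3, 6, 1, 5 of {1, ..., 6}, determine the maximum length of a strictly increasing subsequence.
3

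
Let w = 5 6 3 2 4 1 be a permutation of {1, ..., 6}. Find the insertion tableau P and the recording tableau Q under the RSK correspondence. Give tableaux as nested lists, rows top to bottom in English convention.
Insert each entry of the permutation into P by Schensted row insertion, recording in Q the position of each new cell.

Insert 5: appended to row 1. P = [[5]].
Insert 6: appended to row 1. P = [[5, 6]].
Insert 3: 3 bumps 5 from row 1; 5 starts row 2. P = [[3, 6], [5]].
Insert 2: 2 bumps 3 from row 1; 3 bumps 5 from row 2; 5 starts row 3. P = [[2, 6], [3], [5]].
Insert 4: 4 bumps 6 from row 1; 6 appends to row 2. P = [[2, 4], [3, 6], [5]].
Insert 1: 1 bumps 2 from row 1; 2 bumps 3 from row 2; 3 bumps 5 from row 3; 5 starts row 4. P = [[1, 4], [2, 6], [3], [5]].

So P = [[1, 4], [2, 6], [3], [5]], Q = [[1, 2], [3, 5], [4], [6]].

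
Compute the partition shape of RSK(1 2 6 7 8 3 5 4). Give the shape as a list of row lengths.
Row-insert each entry into an empty tableau.

After inserting 1: P = [[1]].
After inserting 2: P = [[1, 2]].
After inserting 6: P = [[1, 2, 6]].
After inserting 7: P = [[1, 2, 6, 7]].
After inserting 8: P = [[1, 2, 6, 7, 8]].
After inserting 3: P = [[1, 2, 3, 7, 8], [6]].
After inserting 5: P = [[1, 2, 3, 5, 8], [6, 7]].
After inserting 4: P = [[1, 2, 3, 4, 8], [5, 7], [6]].

The final insertion tableau P = [[1, 2, 3, 4, 8], [5, 7], [6]] has shape [5, 2, 1].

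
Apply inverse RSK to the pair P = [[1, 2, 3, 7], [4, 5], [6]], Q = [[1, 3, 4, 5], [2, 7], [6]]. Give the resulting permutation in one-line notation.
Reverse the RSK construction: for i from n down to 1, find the cell of Q containing i, remove the entry at that cell from P, and reverse-bump it up through P; the value ejected from row 1 is w(i).

Step i=7: Q has 7 at row 2, column 2; remove 5 from row 2 of P and reverse-bump: 5 enters row 1 and ejects 3. So w(7) = 3. P is now [[1, 2, 5, 7], [4], [6]].
Step i=6: Q has 6 at row 3, column 1; remove 6 from row 3 of P and reverse-bump: 6 enters row 2 and ejects 4; 4 enters row 1 and ejects 2. So w(6) = 2. P is now [[1, 4, 5, 7], [6]].
Step i=5: Q has 5 at row 1, column 4; remove that cell from P, ejecting 7. So w(5) = 7. P is now [[1, 4, 5], [6]].
Step i=4: Q has 4 at row 1, column 3; remove that cell from P, ejecting 5. So w(4) = 5. P is now [[1, 4], [6]].
Step i=3: Q has 3 at row 1, column 2; remove that cell from P, ejecting 4. So w(3) = 4. P is now [[1], [6]].
Step i=2: Q has 2 at row 2, column 1; remove 6 from row 2 of P and reverse-bump: 6 enters row 1 and ejects 1. So w(2) = 1. P is now [[6]].
Step i=1: Q has 1 at row 1, column 1; remove that cell from P, ejecting 6. So w(1) = 6. P is now [].

So w = 6 1 4 5 7 2 3.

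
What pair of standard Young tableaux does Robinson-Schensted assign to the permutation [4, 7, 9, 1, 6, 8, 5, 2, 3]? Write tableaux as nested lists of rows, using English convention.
Insert each entry of the permutation into P by Schensted row insertion, recording in Q the position of each new cell.

Insert 4: appended to row 1. P = [[4]].
Insert 7: appended to row 1. P = [[4, 7]].
Insert 9: appended to row 1. P = [[4, 7, 9]].
Insert 1: 1 bumps 4 from row 1; 4 starts row 2. P = [[1, 7, 9], [4]].
Insert 6: 6 bumps 7 from row 1; 7 appends to row 2. P = [[1, 6, 9], [4, 7]].
Insert 8: 8 bumps 9 from row 1; 9 appends to row 2. P = [[1, 6, 8], [4, 7, 9]].
Insert 5: 5 bumps 6 from row 1; 6 bumps 7 from row 2; 7 starts row 3. P = [[1, 5, 8], [4, 6, 9], [7]].
Insert 2: 2 bumps 5 from row 1; 5 bumps 6 from row 2; 6 bumps 7 from row 3; 7 starts row 4. P = [[1, 2, 8], [4, 5, 9], [6], [7]].
Insert 3: 3 bumps 8 from row 1; 8 bumps 9 from row 2; 9 appends to row 3. P = [[1, 2, 3], [4, 5, 8], [6, 9], [7]].

So P = [[1, 2, 3], [4, 5, 8], [6, 9], [7]], Q = [[1, 2, 3], [4, 5, 6], [7, 9], [8]].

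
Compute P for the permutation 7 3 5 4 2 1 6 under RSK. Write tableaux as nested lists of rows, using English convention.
Insert 7: appended to row 1. P = [[7]].
Insert 3: 3 bumps 7 from row 1; 7 starts row 2. P = [[3], [7]].
Insert 5: appended to row 1. P = [[3, 5], [7]].
Insert 4: 4 bumps 5 from row 1; 5 bumps 7 from row 2; 7 starts row 3. P = [[3, 4], [5], [7]].
Insert 2: 2 bumps 3 from row 1; 3 bumps 5 from row 2; 5 bumps 7 from row 3; 7 starts row 4. P = [[2, 4], [3], [5], [7]].
Insert 1: 1 bumps 2 from row 1; 2 bumps 3 from row 2; 3 bumps 5 from row 3; 5 bumps 7 from row 4; 7 starts row 5. P = [[1, 4], [2], [3], [5], [7]].
Insert 6: appended to row 1. P = [[1, 4, 6], [2], [3], [5], [7]].

So P = [[1, 4, 6], [2], [3], [5], [7]].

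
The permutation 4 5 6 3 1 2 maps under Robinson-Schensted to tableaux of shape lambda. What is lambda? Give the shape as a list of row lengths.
[3, 2, 1]

Row-insert each entry into an empty tableau.

After inserting 4: P = [[4]].
After inserting 5: P = [[4, 5]].
After inserting 6: P = [[4, 5, 6]].
After inserting 3: P = [[3, 5, 6], [4]].
After inserting 1: P = [[1, 5, 6], [3], [4]].
After inserting 2: P = [[1, 2, 6], [3, 5], [4]].

The final insertion tableau P = [[1, 2, 6], [3, 5], [4]] has shape [3, 2, 1].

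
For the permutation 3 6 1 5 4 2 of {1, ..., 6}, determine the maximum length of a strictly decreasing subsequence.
4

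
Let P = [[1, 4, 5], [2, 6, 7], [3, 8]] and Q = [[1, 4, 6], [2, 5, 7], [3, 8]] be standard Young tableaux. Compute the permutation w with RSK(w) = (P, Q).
Reverse the RSK construction: for i from n down to 1, find the cell of Q containing i, remove the entry at that cell from P, and reverse-bump it up through P; the value ejected from row 1 is w(i).

Step i=8: Q has 8 at row 3, column 2; remove 8 from row 3 of P and reverse-bump: 8 enters row 2 and ejects 7; 7 enters row 1 and ejects 5. So w(8) = 5. P is now [[1, 4, 7], [2, 6, 8], [3]].
Step i=7: Q has 7 at row 2, column 3; remove 8 from row 2 of P and reverse-bump: 8 enters row 1 and ejects 7. So w(7) = 7. P is now [[1, 4, 8], [2, 6], [3]].
Step i=6: Q has 6 at row 1, column 3; remove that cell from P, ejecting 8. So w(6) = 8. P is now [[1, 4], [2, 6], [3]].
Step i=5: Q has 5 at row 2, column 2; remove 6 from row 2 of P and reverse-bump: 6 enters row 1 and ejects 4. So w(5) = 4. P is now [[1, 6], [2], [3]].
Step i=4: Q has 4 at row 1, column 2; remove that cell from P, ejecting 6. So w(4) = 6. P is now [[1], [2], [3]].
Step i=3: Q has 3 at row 3, column 1; remove 3 from row 3 of P and reverse-bump: 3 enters row 2 and ejects 2; 2 enters row 1 and ejects 1. So w(3) = 1. P is now [[2], [3]].
Step i=2: Q has 2 at row 2, column 1; remove 3 from row 2 of P and reverse-bump: 3 enters row 1 and ejects 2. So w(2) = 2. P is now [[3]].
Step i=1: Q has 1 at row 1, column 1; remove that cell from P, ejecting 3. So w(1) = 3. P is now [].

So w = 3 2 1 6 4 8 7 5.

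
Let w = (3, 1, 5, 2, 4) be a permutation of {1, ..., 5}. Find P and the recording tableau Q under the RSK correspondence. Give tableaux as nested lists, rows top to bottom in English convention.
P = [[1, 2, 4], [3, 5]], Q = [[1, 3, 5], [2, 4]]

Insert each entry of the permutation into P by Schensted row insertion, recording in Q the position of each new cell.

After inserting 3: P = [[3]].
After inserting 1: P = [[1], [3]].
After inserting 5: P = [[1, 5], [3]].
After inserting 2: P = [[1, 2], [3, 5]].
After inserting 4: P = [[1, 2, 4], [3, 5]].

So P = [[1, 2, 4], [3, 5]], Q = [[1, 3, 5], [2, 4]].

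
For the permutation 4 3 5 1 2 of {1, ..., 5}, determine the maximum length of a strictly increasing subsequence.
2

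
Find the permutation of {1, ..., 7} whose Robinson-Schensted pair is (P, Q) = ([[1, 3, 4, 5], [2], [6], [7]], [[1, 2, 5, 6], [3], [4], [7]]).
Reverse the RSK construction: for i from n down to 1, find the cell of Q containing i, remove the entry at that cell from P, and reverse-bump it up through P; the value ejected from row 1 is w(i).

Step i=7: Q has 7 at row 4, column 1; remove 7 from row 4 of P and reverse-bump: 7 enters row 3 and ejects 6; 6 enters row 2 and ejects 2; 2 enters row 1 and ejects 1. So w(7) = 1. P is now [[2, 3, 4, 5], [6], [7]].
Step i=6: Q has 6 at row 1, column 4; remove that cell from P, ejecting 5. So w(6) = 5. P is now [[2, 3, 4], [6], [7]].
Step i=5: Q has 5 at row 1, column 3; remove that cell from P, ejecting 4. So w(5) = 4. P is now [[2, 3], [6], [7]].
Step i=4: Q has 4 at row 3, column 1; remove 7 from row 3 of P and reverse-bump: 7 enters row 2 and ejects 6; 6 enters row 1 and ejects 3. So w(4) = 3. P is now [[2, 6], [7]].
Step i=3: Q has 3 at row 2, column 1; remove 7 from row 2 of P and reverse-bump: 7 enters row 1 and ejects 6. So w(3) = 6. P is now [[2, 7]].
Step i=2: Q has 2 at row 1, column 2; remove that cell from P, ejecting 7. So w(2) = 7. P is now [[2]].
Step i=1: Q has 1 at row 1, column 1; remove that cell from P, ejecting 2. So w(1) = 2. P is now [].

So w = 2 7 6 3 4 5 1.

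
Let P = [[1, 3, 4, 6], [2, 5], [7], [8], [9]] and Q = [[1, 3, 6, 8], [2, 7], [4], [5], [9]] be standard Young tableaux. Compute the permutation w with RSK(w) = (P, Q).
Reverse the RSK construction: for i from n down to 1, find the cell of Q containing i, remove the entry at that cell from P, and reverse-bump it up through P; the value ejected from row 1 is w(i).

Step i=9: Q has 9 at row 5, column 1; remove 9 from row 5 of P and reverse-bump: 9 enters row 4 and ejects 8; 8 enters row 3 and ejects 7; 7 enters row 2 and ejects 5; 5 enters row 1 and ejects 4. So w(9) = 4. P is now [[1, 3, 5, 6], [2, 7], [8], [9]].
Step i=8: Q has 8 at row 1, column 4; remove that cell from P, ejecting 6. So w(8) = 6. P is now [[1, 3, 5], [2, 7], [8], [9]].
Step i=7: Q has 7 at row 2, column 2; remove 7 from row 2 of P and reverse-bump: 7 enters row 1 and ejects 5. So w(7) = 5. P is now [[1, 3, 7], [2], [8], [9]].
Step i=6: Q has 6 at row 1, column 3; remove that cell from P, ejecting 7. So w(6) = 7. P is now [[1, 3], [2], [8], [9]].
Step i=5: Q has 5 at row 4, column 1; remove 9 from row 4 of P and reverse-bump: 9 enters row 3 and ejects 8; 8 enters row 2 and ejects 2; 2 enters row 1 and ejects 1. So w(5) = 1. P is now [[2, 3], [8], [9]].
Step i=4: Q has 4 at row 3, column 1; remove 9 from row 3 of P and reverse-bump: 9 enters row 2 and ejects 8; 8 enters row 1 and ejects 3. So w(4) = 3. P is now [[2, 8], [9]].
Step i=3: Q has 3 at row 1, column 2; remove that cell from P, ejecting 8. So w(3) = 8. P is now [[2], [9]].
Step i=2: Q has 2 at row 2, column 1; remove 9 from row 2 of P and reverse-bump: 9 enters row 1 and ejects 2. So w(2) = 2. P is now [[9]].
Step i=1: Q has 1 at row 1, column 1; remove that cell from P, ejecting 9. So w(1) = 9. P is now [].

So w = 9 2 8 3 1 7 5 6 4.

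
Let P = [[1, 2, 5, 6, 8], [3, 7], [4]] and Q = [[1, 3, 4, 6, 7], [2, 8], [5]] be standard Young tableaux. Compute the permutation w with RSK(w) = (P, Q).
4 1 3 5 2 7 8 6

Reverse RSK: for i = n, n-1, ..., 1, locate i in Q, remove the corresponding corner cell from P, and reverse-bump its entry up through P; the value ejected from row 1 is w(i).

So w = 4 1 3 5 2 7 8 6.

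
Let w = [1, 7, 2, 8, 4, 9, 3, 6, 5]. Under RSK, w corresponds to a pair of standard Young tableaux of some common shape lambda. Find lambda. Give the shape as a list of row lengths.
RSK row insertion gives P = [[1, 2, 3, 5], [4, 6, 9], [7, 8]], which has shape [4, 3, 2].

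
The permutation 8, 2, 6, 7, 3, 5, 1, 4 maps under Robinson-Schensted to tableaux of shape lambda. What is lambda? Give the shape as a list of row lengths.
[3, 2, 2, 1]

Row-insert each entry into an empty tableau.

After inserting 8: P = [[8]].
After inserting 2: P = [[2], [8]].
After inserting 6: P = [[2, 6], [8]].
After inserting 7: P = [[2, 6, 7], [8]].
After inserting 3: P = [[2, 3, 7], [6], [8]].
After inserting 5: P = [[2, 3, 5], [6, 7], [8]].
After inserting 1: P = [[1, 3, 5], [2, 7], [6], [8]].
After inserting 4: P = [[1, 3, 4], [2, 5], [6, 7], [8]].

The final insertion tableau P = [[1, 3, 4], [2, 5], [6, 7], [8]] has shape [3, 2, 2, 1].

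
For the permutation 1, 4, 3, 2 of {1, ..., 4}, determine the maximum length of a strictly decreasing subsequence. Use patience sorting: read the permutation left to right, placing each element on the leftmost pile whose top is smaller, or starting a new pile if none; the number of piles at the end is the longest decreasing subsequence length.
3

1: new pile. tops = [1]
4: onto pile 1 (replacing 1). tops = [4]
3: new pile. tops = [4, 3]
2: new pile. tops = [4, 3, 2]

3 piles, so the longest decreasing subsequence has length 3.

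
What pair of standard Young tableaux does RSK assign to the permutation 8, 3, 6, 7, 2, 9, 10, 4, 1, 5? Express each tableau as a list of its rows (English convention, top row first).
Insert each entry of the permutation into P by Schensted row insertion, recording in Q the position of each new cell.

After inserting 8: P = [[8]].
After inserting 3: P = [[3], [8]].
After inserting 6: P = [[3, 6], [8]].
After inserting 7: P = [[3, 6, 7], [8]].
After inserting 2: P = [[2, 6, 7], [3], [8]].
After inserting 9: P = [[2, 6, 7, 9], [3], [8]].
After inserting 10: P = [[2, 6, 7, 9, 10], [3], [8]].
After inserting 4: P = [[2, 4, 7, 9, 10], [3, 6], [8]].
After inserting 1: P = [[1, 4, 7, 9, 10], [2, 6], [3], [8]].
After inserting 5: P = [[1, 4, 5, 9, 10], [2, 6, 7], [3], [8]].

So P = [[1, 4, 5, 9, 10], [2, 6, 7], [3], [8]], Q = [[1, 3, 4, 6, 7], [2, 8, 10], [5], [9]].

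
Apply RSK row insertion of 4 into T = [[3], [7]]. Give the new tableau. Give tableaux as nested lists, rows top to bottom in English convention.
4 is larger than every entry of row 1, so it is appended to row 1. The new tableau is [[3, 4], [7]].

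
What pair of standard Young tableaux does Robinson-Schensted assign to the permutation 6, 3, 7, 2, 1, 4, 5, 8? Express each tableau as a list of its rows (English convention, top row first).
P = [[1, 4, 5, 8], [2, 7], [3], [6]], Q = [[1, 3, 7, 8], [2, 6], [4], [5]]

Insert each entry of the permutation into P by Schensted row insertion, recording in Q the position of each new cell.

Insert 6: appended to row 1. P = [[6]].
Insert 3: 3 bumps 6 from row 1; 6 starts row 2. P = [[3], [6]].
Insert 7: appended to row 1. P = [[3, 7], [6]].
Insert 2: 2 bumps 3 from row 1; 3 bumps 6 from row 2; 6 starts row 3. P = [[2, 7], [3], [6]].
Insert 1: 1 bumps 2 from row 1; 2 bumps 3 from row 2; 3 bumps 6 from row 3; 6 starts row 4. P = [[1, 7], [2], [3], [6]].
Insert 4: 4 bumps 7 from row 1; 7 appends to row 2. P = [[1, 4], [2, 7], [3], [6]].
Insert 5: appended to row 1. P = [[1, 4, 5], [2, 7], [3], [6]].
Insert 8: appended to row 1. P = [[1, 4, 5, 8], [2, 7], [3], [6]].

So P = [[1, 4, 5, 8], [2, 7], [3], [6]], Q = [[1, 3, 7, 8], [2, 6], [4], [5]].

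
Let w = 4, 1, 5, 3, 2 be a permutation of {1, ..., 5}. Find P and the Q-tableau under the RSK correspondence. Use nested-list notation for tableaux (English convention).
P = [[1, 2], [3, 5], [4]], Q = [[1, 3], [2, 4], [5]]

Insert each entry of the permutation into P by Schensted row insertion, recording in Q the position of each new cell.

Insert 4: appended to row 1. P = [[4]].
Insert 1: 1 bumps 4 from row 1; 4 starts row 2. P = [[1], [4]].
Insert 5: appended to row 1. P = [[1, 5], [4]].
Insert 3: 3 bumps 5 from row 1; 5 appends to row 2. P = [[1, 3], [4, 5]].
Insert 2: 2 bumps 3 from row 1; 3 bumps 4 from row 2; 4 starts row 3. P = [[1, 2], [3, 5], [4]].

So P = [[1, 2], [3, 5], [4]], Q = [[1, 3], [2, 4], [5]].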